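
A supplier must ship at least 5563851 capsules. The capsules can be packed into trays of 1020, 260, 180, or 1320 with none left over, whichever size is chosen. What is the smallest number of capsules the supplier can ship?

The number of capsules must be a common multiple of 1020, 260, 180, and 1320, so a multiple of their LCM.
1020 = 2^2 × 3 × 5 × 17
260 = 2^2 × 5 × 13
180 = 2^2 × 3^2 × 5
1320 = 2^3 × 3 × 5 × 11
LCM(1020, 260, 180, 1320) = 2^3 × 3^2 × 5 × 11 × 13 × 17 = 875160.
Smallest multiple of 875160 that is ≥ 5563851: ⌈5563851/875160⌉ × 875160 = 7 × 875160 = 6126120.

6126120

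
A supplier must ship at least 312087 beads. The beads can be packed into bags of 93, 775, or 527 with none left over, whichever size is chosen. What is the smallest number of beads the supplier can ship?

The number of beads must be a common multiple of 93, 775, and 527, so a multiple of their LCM.
93 = 3 × 31
775 = 5^2 × 31
527 = 17 × 31
LCM(93, 775, 527) = 3 × 5^2 × 17 × 31 = 39525.
Smallest multiple of 39525 that is ≥ 312087: ⌈312087/39525⌉ × 39525 = 8 × 39525 = 316200.

316200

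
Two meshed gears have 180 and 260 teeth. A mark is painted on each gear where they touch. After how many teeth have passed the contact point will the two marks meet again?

2340 teeth

They coincide at every common multiple of the periods; the first is the LCM.
180 = 2^2 × 3^2 × 5
260 = 2^2 × 5 × 13
LCM(180, 260) = 2^2 × 3^2 × 5 × 13 = 2340.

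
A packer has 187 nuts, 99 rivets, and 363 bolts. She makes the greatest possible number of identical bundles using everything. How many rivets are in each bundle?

9

Number of bundles = gcd(187, 99, 363).
187 = 11 × 17
99 = 3^2 × 11
363 = 3 × 11^2
gcd(187, 99, 363) = 11.
rivets per bundle = 99 / 11 = 9.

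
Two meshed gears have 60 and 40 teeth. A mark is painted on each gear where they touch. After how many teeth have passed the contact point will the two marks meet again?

They coincide at every common multiple of the periods; the first is the LCM.
60 = 2^2 × 3 × 5
40 = 2^3 × 5
LCM(60, 40) = 2^3 × 3 × 5 = 120.

120 teeth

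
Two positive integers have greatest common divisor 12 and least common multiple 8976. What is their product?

107712

For any two positive integers, gcd × lcm = product = 12 × 8976 = 107712.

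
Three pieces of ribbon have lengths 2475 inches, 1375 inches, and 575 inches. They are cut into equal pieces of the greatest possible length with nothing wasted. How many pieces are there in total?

Piece length = gcd(2475, 1375, 575).
2475 = 3^2 × 5^2 × 11
1375 = 5^3 × 11
575 = 5^2 × 23
gcd(2475, 1375, 575) = 5^2 = 25.
Total pieces = 2475/25 + 1375/25 + 575/25 = 99 + 55 + 23 = 177.

177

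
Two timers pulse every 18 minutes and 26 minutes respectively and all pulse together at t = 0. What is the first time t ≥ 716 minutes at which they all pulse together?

936 minutes

Joint pulses occur at multiples of LCM(18, 26).
18 = 2 × 3^2
26 = 2 × 13
LCM(18, 26) = 2 × 3^2 × 13 = 234.
Smallest multiple of 234 that is ≥ 716: ⌈716/234⌉ × 234 = 4 × 234 = 936.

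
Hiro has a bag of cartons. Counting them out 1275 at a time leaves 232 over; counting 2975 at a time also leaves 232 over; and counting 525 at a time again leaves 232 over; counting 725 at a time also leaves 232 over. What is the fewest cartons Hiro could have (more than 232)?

N − 232 must be a common multiple of 1275, 2975, 525, and 725.
1275 = 3 × 5^2 × 17
2975 = 5^2 × 7 × 17
525 = 3 × 5^2 × 7
725 = 5^2 × 29
LCM(1275, 2975, 525, 725) = 3 × 5^2 × 7 × 17 × 29 = 258825.
Smallest N > 232 is LCM + 232 = 258825 + 232 = 259057.

259057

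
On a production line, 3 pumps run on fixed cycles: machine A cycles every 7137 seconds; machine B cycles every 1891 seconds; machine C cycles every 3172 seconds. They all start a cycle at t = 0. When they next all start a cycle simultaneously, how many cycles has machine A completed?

The first common completion time is the LCM of the periods.
7137 = 3^2 × 13 × 61
1891 = 31 × 61
3172 = 2^2 × 13 × 61
LCM(7137, 1891, 3172) = 2^2 × 3^2 × 13 × 31 × 61 = 884988.
Cycles for period 7137: 884988 / 7137 = 124.

124 cycles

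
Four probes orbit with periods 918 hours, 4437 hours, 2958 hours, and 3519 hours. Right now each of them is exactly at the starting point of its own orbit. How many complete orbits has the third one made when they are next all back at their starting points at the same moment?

207 orbits

The first common completion time is the LCM of the periods.
918 = 2 × 3^3 × 17
4437 = 3^2 × 17 × 29
2958 = 2 × 3 × 17 × 29
3519 = 3^2 × 17 × 23
LCM(918, 4437, 2958, 3519) = 2 × 3^3 × 17 × 23 × 29 = 612306.
Orbits for period 2958: 612306 / 2958 = 207.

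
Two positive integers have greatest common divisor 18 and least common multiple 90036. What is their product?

1620648

For any two positive integers, gcd × lcm = product = 18 × 90036 = 1620648.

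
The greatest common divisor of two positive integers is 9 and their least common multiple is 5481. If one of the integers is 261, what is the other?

189

For two integers, gcd × lcm = product, so the other is (9 × 5481) / 261 = 49329 / 261 = 189.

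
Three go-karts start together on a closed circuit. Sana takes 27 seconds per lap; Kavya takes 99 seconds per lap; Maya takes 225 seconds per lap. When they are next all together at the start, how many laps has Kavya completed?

All finish a whole number of cycles simultaneously at t = LCM of the periods.
27 = 3^3
99 = 3^2 × 11
225 = 3^2 × 5^2
LCM(27, 99, 225) = 3^3 × 5^2 × 11 = 7425.
Laps for period 99: 7425 / 99 = 75.

75 laps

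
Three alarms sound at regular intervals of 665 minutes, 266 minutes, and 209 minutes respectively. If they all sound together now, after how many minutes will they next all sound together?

We need the least common multiple of the intervals.
665 = 5 × 7 × 19
266 = 2 × 7 × 19
209 = 11 × 19
LCM(665, 266, 209) = 2 × 5 × 7 × 11 × 19 = 14630.

14630 minutes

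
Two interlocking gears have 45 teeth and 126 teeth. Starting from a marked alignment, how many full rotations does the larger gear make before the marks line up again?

They are all back at their starting positions together after one LCM of the periods.
45 = 3^2 × 5
126 = 2 × 3^2 × 7
LCM(45, 126) = 2 × 3^2 × 5 × 7 = 630.
Rotations for period 126: 630 / 126 = 5.

5 rotations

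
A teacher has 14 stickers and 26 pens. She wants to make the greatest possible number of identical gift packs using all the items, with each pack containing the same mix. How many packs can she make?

The pack count must divide each quantity, so the greatest is gcd(14, 26).
14 = 2 × 7
26 = 2 × 13
gcd(14, 26) = 2.

2 packs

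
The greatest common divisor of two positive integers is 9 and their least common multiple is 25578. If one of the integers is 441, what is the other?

522

For two integers, gcd × lcm = product, so the other is (9 × 25578) / 441 = 230202 / 441 = 522.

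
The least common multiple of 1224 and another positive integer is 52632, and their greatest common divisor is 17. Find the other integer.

gcd × lcm = product of the two integers, so the other integer is (17 × 52632) / 1224 = 731.

731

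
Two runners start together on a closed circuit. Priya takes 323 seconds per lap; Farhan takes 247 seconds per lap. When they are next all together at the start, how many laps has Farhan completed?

The first common completion time is the LCM of the periods.
323 = 17 × 19
247 = 13 × 19
LCM(323, 247) = 13 × 17 × 19 = 4199.
Laps for period 247: 4199 / 247 = 17.

17 laps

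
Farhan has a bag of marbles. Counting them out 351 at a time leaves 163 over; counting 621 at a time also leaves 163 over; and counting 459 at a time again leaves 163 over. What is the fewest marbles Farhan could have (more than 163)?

N − 163 must be a common multiple of 351, 621, and 459.
351 = 3^3 × 13
621 = 3^3 × 23
459 = 3^3 × 17
LCM(351, 621, 459) = 3^3 × 13 × 17 × 23 = 137241.
Smallest N > 163 is LCM + 163 = 137241 + 163 = 137404.

137404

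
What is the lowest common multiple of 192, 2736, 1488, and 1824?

192 = 2^6 × 3
2736 = 2^4 × 3^2 × 19
1488 = 2^4 × 3 × 31
1824 = 2^5 × 3 × 19
LCM(192, 2736, 1488, 1824) = 2^6 × 3^2 × 19 × 31 = 339264.

339264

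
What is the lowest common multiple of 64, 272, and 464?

31552

64 = 2^6
272 = 2^4 × 17
464 = 2^4 × 29
LCM(64, 272, 464) = 2^6 × 17 × 29 = 31552.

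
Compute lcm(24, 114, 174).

24 = 2^3 × 3
114 = 2 × 3 × 19
174 = 2 × 3 × 29
LCM(24, 114, 174) = 2^3 × 3 × 19 × 29 = 13224.

13224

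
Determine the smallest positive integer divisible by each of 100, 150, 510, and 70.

35700

100 = 2^2 × 5^2
150 = 2 × 3 × 5^2
510 = 2 × 3 × 5 × 17
70 = 2 × 5 × 7
LCM(100, 150, 510, 70) = 2^2 × 3 × 5^2 × 7 × 17 = 35700.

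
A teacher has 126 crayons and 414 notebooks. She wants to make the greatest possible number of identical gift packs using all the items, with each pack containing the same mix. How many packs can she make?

18 packs

By the Euclidean algorithm:
414 = 3 × 126 + 36
126 = 3 × 36 + 18
36 = 2 × 18 + 0
gcd(126, 414) = 18.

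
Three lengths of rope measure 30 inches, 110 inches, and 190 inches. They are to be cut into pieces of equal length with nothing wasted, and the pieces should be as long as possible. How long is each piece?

10 inches

Each piece length must divide every original length, so the longest possible is gcd(30, 110, 190).
30 = 2 × 3 × 5
110 = 2 × 5 × 11
190 = 2 × 5 × 19
gcd(30, 110, 190) = 2 × 5 = 10.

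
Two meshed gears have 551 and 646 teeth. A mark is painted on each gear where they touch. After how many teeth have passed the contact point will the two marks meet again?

The first simultaneous occurrence is after LCM of the individual periods.
551 = 19 × 29
646 = 2 × 17 × 19
LCM(551, 646) = 2 × 17 × 19 × 29 = 18734.

18734 teeth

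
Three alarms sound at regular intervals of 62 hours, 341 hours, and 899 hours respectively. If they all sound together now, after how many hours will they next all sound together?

We need the least common multiple of the intervals.
62 = 2 × 31
341 = 11 × 31
899 = 29 × 31
LCM(62, 341, 899) = 2 × 11 × 29 × 31 = 19778.

19778 hours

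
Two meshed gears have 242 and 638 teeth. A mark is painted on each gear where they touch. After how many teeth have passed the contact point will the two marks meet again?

7018 teeth

They coincide at every common multiple of the periods; the first is the LCM.
242 = 2 × 11^2
638 = 2 × 11 × 29
LCM(242, 638) = 2 × 11^2 × 29 = 7018.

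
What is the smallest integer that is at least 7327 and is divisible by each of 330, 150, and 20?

9900

The integer must be a common multiple of 330, 150, and 20, so a multiple of their LCM.
330 = 2 × 3 × 5 × 11
150 = 2 × 3 × 5^2
20 = 2^2 × 5
LCM(330, 150, 20) = 2^2 × 3 × 5^2 × 11 = 3300.
Smallest multiple of 3300 that is ≥ 7327: ⌈7327/3300⌉ × 3300 = 3 × 3300 = 9900.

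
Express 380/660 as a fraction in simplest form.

19/33

380 = 2^2 × 5 × 19
660 = 2^2 × 3 × 5 × 11
gcd(380, 660) = 2^2 × 5 = 20.
Divide numerator and denominator by 20: 380/660 = 19/33.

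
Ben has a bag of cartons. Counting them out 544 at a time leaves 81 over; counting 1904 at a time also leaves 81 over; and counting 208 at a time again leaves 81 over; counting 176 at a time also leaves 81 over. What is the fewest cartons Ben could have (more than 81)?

544625

N − 81 must be a common multiple of 544, 1904, 208, and 176.
544 = 2^5 × 17
1904 = 2^4 × 7 × 17
208 = 2^4 × 13
176 = 2^4 × 11
LCM(544, 1904, 208, 176) = 2^5 × 7 × 11 × 13 × 17 = 544544.
Smallest N > 81 is LCM + 81 = 544544 + 81 = 544625.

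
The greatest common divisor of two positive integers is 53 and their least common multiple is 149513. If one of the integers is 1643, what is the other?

For two integers, gcd × lcm = product, so the other is (53 × 149513) / 1643 = 7924189 / 1643 = 4823.

4823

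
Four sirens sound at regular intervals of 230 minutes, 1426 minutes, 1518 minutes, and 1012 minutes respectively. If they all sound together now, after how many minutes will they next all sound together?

470580 minutes

They coincide at every common multiple of the periods; the first is the LCM.
230 = 2 × 5 × 23
1426 = 2 × 23 × 31
1518 = 2 × 3 × 11 × 23
1012 = 2^2 × 11 × 23
LCM(230, 1426, 1518, 1012) = 2^2 × 3 × 5 × 11 × 23 × 31 = 470580.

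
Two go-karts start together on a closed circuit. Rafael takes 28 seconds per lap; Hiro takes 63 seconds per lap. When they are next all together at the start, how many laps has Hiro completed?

4 laps

All finish a whole number of cycles simultaneously at t = LCM of the periods.
28 = 2^2 × 7
63 = 3^2 × 7
LCM(28, 63) = 2^2 × 3^2 × 7 = 252.
Laps for period 63: 252 / 63 = 4.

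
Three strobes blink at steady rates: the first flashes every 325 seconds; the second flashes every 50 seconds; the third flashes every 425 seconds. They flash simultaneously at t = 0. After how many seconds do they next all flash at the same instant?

11050 seconds

The first simultaneous occurrence is after LCM of the individual periods.
325 = 5^2 × 13
50 = 2 × 5^2
425 = 5^2 × 17
LCM(325, 50, 425) = 2 × 5^2 × 13 × 17 = 11050.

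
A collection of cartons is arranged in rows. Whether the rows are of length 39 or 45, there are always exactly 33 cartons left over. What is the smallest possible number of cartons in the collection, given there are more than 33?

N − 33 must be a common multiple of 39 and 45.
39 = 3 × 13
45 = 3^2 × 5
LCM(39, 45) = 3^2 × 5 × 13 = 585.
Smallest N > 33 is LCM + 33 = 585 + 33 = 618.

618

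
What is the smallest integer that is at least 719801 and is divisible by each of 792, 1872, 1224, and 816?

The integer must be a common multiple of 792, 1872, 1224, and 816, so a multiple of their LCM.
792 = 2^3 × 3^2 × 11
1872 = 2^4 × 3^2 × 13
1224 = 2^3 × 3^2 × 17
816 = 2^4 × 3 × 17
LCM(792, 1872, 1224, 816) = 2^4 × 3^2 × 11 × 13 × 17 = 350064.
Smallest multiple of 350064 that is ≥ 719801: ⌈719801/350064⌉ × 350064 = 3 × 350064 = 1050192.

1050192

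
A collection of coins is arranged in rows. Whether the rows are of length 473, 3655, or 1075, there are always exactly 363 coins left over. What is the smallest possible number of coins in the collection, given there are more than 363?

201388

N − 363 must be a common multiple of 473, 3655, and 1075.
473 = 11 × 43
3655 = 5 × 17 × 43
1075 = 5^2 × 43
LCM(473, 3655, 1075) = 5^2 × 11 × 17 × 43 = 201025.
Smallest N > 363 is LCM + 363 = 201025 + 363 = 201388.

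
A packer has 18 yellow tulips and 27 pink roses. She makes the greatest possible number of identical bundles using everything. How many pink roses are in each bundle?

Number of bundles = gcd(18, 27).
18 = 2 × 3^2
27 = 3^3
gcd(18, 27) = 3^2 = 9.
pink roses per bundle = 27 / 9 = 3.

3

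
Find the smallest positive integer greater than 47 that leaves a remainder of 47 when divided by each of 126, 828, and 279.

179723

N − 47 must be a common multiple of 126, 828, and 279.
126 = 2 × 3^2 × 7
828 = 2^2 × 3^2 × 23
279 = 3^2 × 31
LCM(126, 828, 279) = 2^2 × 3^2 × 7 × 23 × 31 = 179676.
Smallest N > 47 is LCM + 47 = 179676 + 47 = 179723.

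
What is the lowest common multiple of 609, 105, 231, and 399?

609 = 3 × 7 × 29
105 = 3 × 5 × 7
231 = 3 × 7 × 11
399 = 3 × 7 × 19
LCM(609, 105, 231, 399) = 3 × 5 × 7 × 11 × 19 × 29 = 636405.

636405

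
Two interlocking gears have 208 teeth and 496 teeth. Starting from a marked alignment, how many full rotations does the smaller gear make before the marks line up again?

All finish a whole number of cycles simultaneously at t = LCM of the periods.
208 = 2^4 × 13
496 = 2^4 × 31
LCM(208, 496) = 2^4 × 13 × 31 = 6448.
Rotations for period 208: 6448 / 208 = 31.

31 rotations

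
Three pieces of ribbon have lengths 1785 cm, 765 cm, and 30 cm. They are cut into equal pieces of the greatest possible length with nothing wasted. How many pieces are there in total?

Piece length = gcd(1785, 765, 30).
1785 = 3 × 5 × 7 × 17
765 = 3^2 × 5 × 17
30 = 2 × 3 × 5
gcd(1785, 765, 30) = 3 × 5 = 15.
Total pieces = 1785/15 + 765/15 + 30/15 = 119 + 51 + 2 = 172.

172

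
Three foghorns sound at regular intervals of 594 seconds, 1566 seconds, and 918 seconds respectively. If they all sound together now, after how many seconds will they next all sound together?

The first simultaneous occurrence is after LCM of the individual periods.
594 = 2 × 3^3 × 11
1566 = 2 × 3^3 × 29
918 = 2 × 3^3 × 17
LCM(594, 1566, 918) = 2 × 3^3 × 11 × 17 × 29 = 292842.

292842 seconds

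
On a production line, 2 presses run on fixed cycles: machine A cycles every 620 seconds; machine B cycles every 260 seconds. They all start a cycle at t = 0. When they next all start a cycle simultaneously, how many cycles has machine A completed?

13 cycles

They are all back at their starting positions together after one LCM of the periods.
620 = 2^2 × 5 × 31
260 = 2^2 × 5 × 13
LCM(620, 260) = 2^2 × 5 × 13 × 31 = 8060.
Cycles for period 620: 8060 / 620 = 13.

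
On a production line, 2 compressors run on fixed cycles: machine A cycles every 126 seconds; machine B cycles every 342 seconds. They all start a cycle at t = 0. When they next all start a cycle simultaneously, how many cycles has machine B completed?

All finish a whole number of cycles simultaneously at t = LCM of the periods.
126 = 2 × 3^2 × 7
342 = 2 × 3^2 × 19
LCM(126, 342) = 2 × 3^2 × 7 × 19 = 2394.
Cycles for period 342: 2394 / 342 = 7.

7 cycles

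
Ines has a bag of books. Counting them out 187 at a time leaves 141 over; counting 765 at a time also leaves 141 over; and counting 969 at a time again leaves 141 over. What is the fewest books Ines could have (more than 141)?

N − 141 must be a common multiple of 187, 765, and 969.
187 = 11 × 17
765 = 3^2 × 5 × 17
969 = 3 × 17 × 19
LCM(187, 765, 969) = 3^2 × 5 × 11 × 17 × 19 = 159885.
Smallest N > 141 is LCM + 141 = 159885 + 141 = 160026.

160026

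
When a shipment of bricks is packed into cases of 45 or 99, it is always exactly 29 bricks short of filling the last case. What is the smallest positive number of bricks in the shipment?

Being 29 short of a full case of size k means N ≡ −29 (mod k), i.e. N + 29 is a multiple of each size.
45 = 3^2 × 5
99 = 3^2 × 11
LCM(45, 99) = 3^2 × 5 × 11 = 495.
Smallest positive N is 495 − 29 = 466.

466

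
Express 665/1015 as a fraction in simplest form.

665 = 5 × 7 × 19
1015 = 5 × 7 × 29
gcd(665, 1015) = 5 × 7 = 35.
Divide numerator and denominator by 35: 665/1015 = 19/29.

19/29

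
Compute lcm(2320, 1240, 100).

359600

2320 = 2^4 × 5 × 29
1240 = 2^3 × 5 × 31
100 = 2^2 × 5^2
LCM(2320, 1240, 100) = 2^4 × 5^2 × 29 × 31 = 359600.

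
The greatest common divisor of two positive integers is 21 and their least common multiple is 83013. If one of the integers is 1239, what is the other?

1407

For two integers, gcd × lcm = product, so the other is (21 × 83013) / 1239 = 1743273 / 1239 = 1407.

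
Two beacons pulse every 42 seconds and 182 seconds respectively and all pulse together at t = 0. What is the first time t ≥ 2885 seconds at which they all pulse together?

3276 seconds

Joint pulses occur at multiples of LCM(42, 182).
42 = 2 × 3 × 7
182 = 2 × 7 × 13
LCM(42, 182) = 2 × 3 × 7 × 13 = 546.
Smallest multiple of 546 that is ≥ 2885: ⌈2885/546⌉ × 546 = 6 × 546 = 3276.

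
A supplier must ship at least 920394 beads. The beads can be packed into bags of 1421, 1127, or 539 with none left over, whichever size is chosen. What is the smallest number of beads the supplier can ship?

The number of beads must be a common multiple of 1421, 1127, and 539, so a multiple of their LCM.
1421 = 7^2 × 29
1127 = 7^2 × 23
539 = 7^2 × 11
LCM(1421, 1127, 539) = 7^2 × 11 × 23 × 29 = 359513.
Smallest multiple of 359513 that is ≥ 920394: ⌈920394/359513⌉ × 359513 = 3 × 359513 = 1078539.

1078539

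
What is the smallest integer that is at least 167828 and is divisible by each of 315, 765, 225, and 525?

187425

The integer must be a common multiple of 315, 765, 225, and 525, so a multiple of their LCM.
315 = 3^2 × 5 × 7
765 = 3^2 × 5 × 17
225 = 3^2 × 5^2
525 = 3 × 5^2 × 7
LCM(315, 765, 225, 525) = 3^2 × 5^2 × 7 × 17 = 26775.
Smallest multiple of 26775 that is ≥ 167828: ⌈167828/26775⌉ × 26775 = 7 × 26775 = 187425.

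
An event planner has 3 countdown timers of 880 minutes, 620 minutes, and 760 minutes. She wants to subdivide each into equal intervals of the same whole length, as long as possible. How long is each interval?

The interval must divide each timer length; the longest such is the gcd.
880 = 2^4 × 5 × 11
620 = 2^2 × 5 × 31
760 = 2^3 × 5 × 19
gcd(880, 620, 760) = 2^2 × 5 = 20.

20 minutes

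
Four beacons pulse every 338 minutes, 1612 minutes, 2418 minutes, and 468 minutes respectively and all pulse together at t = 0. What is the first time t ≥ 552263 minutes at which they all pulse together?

Joint pulses occur at multiples of LCM(338, 1612, 2418, 468).
338 = 2 × 13^2
1612 = 2^2 × 13 × 31
2418 = 2 × 3 × 13 × 31
468 = 2^2 × 3^2 × 13
LCM(338, 1612, 2418, 468) = 2^2 × 3^2 × 13^2 × 31 = 188604.
Smallest multiple of 188604 that is ≥ 552263: ⌈552263/188604⌉ × 188604 = 3 × 188604 = 565812.

565812 minutes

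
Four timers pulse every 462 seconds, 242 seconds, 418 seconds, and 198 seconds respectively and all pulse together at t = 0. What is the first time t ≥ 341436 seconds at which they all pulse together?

579348 seconds

Joint pulses occur at multiples of LCM(462, 242, 418, 198).
462 = 2 × 3 × 7 × 11
242 = 2 × 11^2
418 = 2 × 11 × 19
198 = 2 × 3^2 × 11
LCM(462, 242, 418, 198) = 2 × 3^2 × 7 × 11^2 × 19 = 289674.
Smallest multiple of 289674 that is ≥ 341436: ⌈341436/289674⌉ × 289674 = 2 × 289674 = 579348.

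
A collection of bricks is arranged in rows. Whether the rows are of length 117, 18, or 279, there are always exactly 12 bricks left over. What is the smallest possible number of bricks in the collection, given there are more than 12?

7266

N − 12 must be a common multiple of 117, 18, and 279.
117 = 3^2 × 13
18 = 2 × 3^2
279 = 3^2 × 31
LCM(117, 18, 279) = 2 × 3^2 × 13 × 31 = 7254.
Smallest N > 12 is LCM + 12 = 7254 + 12 = 7266.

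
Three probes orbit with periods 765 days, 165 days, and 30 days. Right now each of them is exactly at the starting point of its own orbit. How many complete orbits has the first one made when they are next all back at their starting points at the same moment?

All finish a whole number of cycles simultaneously at t = LCM of the periods.
765 = 3^2 × 5 × 17
165 = 3 × 5 × 11
30 = 2 × 3 × 5
LCM(765, 165, 30) = 2 × 3^2 × 5 × 11 × 17 = 16830.
Orbits for period 765: 16830 / 765 = 22.

22 orbits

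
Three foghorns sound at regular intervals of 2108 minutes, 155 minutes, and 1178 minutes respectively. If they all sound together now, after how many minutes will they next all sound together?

The first simultaneous occurrence is after LCM of the individual periods.
2108 = 2^2 × 17 × 31
155 = 5 × 31
1178 = 2 × 19 × 31
LCM(2108, 155, 1178) = 2^2 × 5 × 17 × 19 × 31 = 200260.

200260 minutes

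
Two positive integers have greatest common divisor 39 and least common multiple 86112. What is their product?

For any two positive integers, gcd × lcm = product = 39 × 86112 = 3358368.

3358368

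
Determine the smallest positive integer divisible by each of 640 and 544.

10880

640 = 2^7 × 5
544 = 2^5 × 17
LCM(640, 544) = 2^7 × 5 × 17 = 10880.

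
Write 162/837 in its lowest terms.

6/31

162 = 2 × 3^4
837 = 3^3 × 31
gcd(162, 837) = 3^3 = 27.
Divide numerator and denominator by 27: 162/837 = 6/31.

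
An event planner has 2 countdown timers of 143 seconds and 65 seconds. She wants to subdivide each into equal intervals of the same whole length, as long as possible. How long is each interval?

The interval must divide each timer length; the longest such is the gcd.
143 = 11 × 13
65 = 5 × 13
gcd(143, 65) = 13.

13 seconds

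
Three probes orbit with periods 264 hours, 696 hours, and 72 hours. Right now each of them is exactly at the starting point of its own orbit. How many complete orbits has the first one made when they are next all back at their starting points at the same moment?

87 orbits

They are all back at their starting positions together after one LCM of the periods.
264 = 2^3 × 3 × 11
696 = 2^3 × 3 × 29
72 = 2^3 × 3^2
LCM(264, 696, 72) = 2^3 × 3^2 × 11 × 29 = 22968.
Orbits for period 264: 22968 / 264 = 87.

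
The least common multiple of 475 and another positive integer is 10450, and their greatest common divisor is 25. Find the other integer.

gcd × lcm = product of the two integers, so the other integer is (25 × 10450) / 475 = 550.

550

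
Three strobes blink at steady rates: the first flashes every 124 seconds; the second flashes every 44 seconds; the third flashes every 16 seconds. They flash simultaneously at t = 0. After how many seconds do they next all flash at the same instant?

5456 seconds

They coincide at every common multiple of the periods; the first is the LCM.
124 = 2^2 × 31
44 = 2^2 × 11
16 = 2^4
LCM(124, 44, 16) = 2^4 × 11 × 31 = 5456.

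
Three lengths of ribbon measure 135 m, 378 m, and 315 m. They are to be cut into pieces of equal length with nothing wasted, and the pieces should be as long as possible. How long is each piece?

The greatest length dividing all of 135, 378, and 315 is their gcd.
135 = 3^3 × 5
378 = 2 × 3^3 × 7
315 = 3^2 × 5 × 7
gcd(135, 378, 315) = 3^2 = 9.

9 m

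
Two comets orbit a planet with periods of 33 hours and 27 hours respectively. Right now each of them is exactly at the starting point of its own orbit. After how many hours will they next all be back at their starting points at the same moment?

We need the least common multiple of the intervals.
33 = 3 × 11
27 = 3^3
LCM(33, 27) = 3^3 × 11 = 297.

297 hours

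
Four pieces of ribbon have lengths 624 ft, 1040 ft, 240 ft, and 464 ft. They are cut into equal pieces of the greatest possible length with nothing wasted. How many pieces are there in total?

Piece length = gcd(624, 1040, 240, 464).
624 = 2^4 × 3 × 13
1040 = 2^4 × 5 × 13
240 = 2^4 × 3 × 5
464 = 2^4 × 29
gcd(624, 1040, 240, 464) = 2^4 = 16.
Total pieces = 624/16 + 1040/16 + 240/16 + 464/16 = 39 + 65 + 15 + 29 = 148.

148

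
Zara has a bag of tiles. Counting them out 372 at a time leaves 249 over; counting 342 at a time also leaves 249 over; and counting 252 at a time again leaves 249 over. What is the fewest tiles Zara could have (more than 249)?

148677

N − 249 must be a common multiple of 372, 342, and 252.
372 = 2^2 × 3 × 31
342 = 2 × 3^2 × 19
252 = 2^2 × 3^2 × 7
LCM(372, 342, 252) = 2^2 × 3^2 × 7 × 19 × 31 = 148428.
Smallest N > 249 is LCM + 249 = 148428 + 249 = 148677.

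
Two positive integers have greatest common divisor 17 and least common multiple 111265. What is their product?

For any two positive integers, gcd × lcm = product = 17 × 111265 = 1891505.

1891505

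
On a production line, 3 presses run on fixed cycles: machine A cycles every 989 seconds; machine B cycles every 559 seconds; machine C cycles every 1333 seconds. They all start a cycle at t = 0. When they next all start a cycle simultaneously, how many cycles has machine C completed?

They are all back at their starting positions together after one LCM of the periods.
989 = 23 × 43
559 = 13 × 43
1333 = 31 × 43
LCM(989, 559, 1333) = 13 × 23 × 31 × 43 = 398567.
Cycles for period 1333: 398567 / 1333 = 299.

299 cycles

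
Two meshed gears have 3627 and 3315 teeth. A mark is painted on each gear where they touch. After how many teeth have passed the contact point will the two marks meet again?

They coincide at every common multiple of the periods; the first is the LCM.
3627 = 3^2 × 13 × 31
3315 = 3 × 5 × 13 × 17
LCM(3627, 3315) = 3^2 × 5 × 13 × 17 × 31 = 308295.

308295 teeth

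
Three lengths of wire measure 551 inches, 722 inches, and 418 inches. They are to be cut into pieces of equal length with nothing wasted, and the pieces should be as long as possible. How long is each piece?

19 inches

Each piece length must divide every original length, so the longest possible is gcd(551, 722, 418).
551 = 19 × 29
722 = 2 × 19^2
418 = 2 × 11 × 19
gcd(551, 722, 418) = 19.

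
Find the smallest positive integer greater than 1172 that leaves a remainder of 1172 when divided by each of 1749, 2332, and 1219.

162080

N − 1172 must be a common multiple of 1749, 2332, and 1219.
1749 = 3 × 11 × 53
2332 = 2^2 × 11 × 53
1219 = 23 × 53
LCM(1749, 2332, 1219) = 2^2 × 3 × 11 × 23 × 53 = 160908.
Smallest N > 1172 is LCM + 1172 = 160908 + 1172 = 162080.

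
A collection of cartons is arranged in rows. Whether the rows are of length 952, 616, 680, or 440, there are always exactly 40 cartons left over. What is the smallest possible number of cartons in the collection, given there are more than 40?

N − 40 must be a common multiple of 952, 616, 680, and 440.
952 = 2^3 × 7 × 17
616 = 2^3 × 7 × 11
680 = 2^3 × 5 × 17
440 = 2^3 × 5 × 11
LCM(952, 616, 680, 440) = 2^3 × 5 × 7 × 11 × 17 = 52360.
Smallest N > 40 is LCM + 40 = 52360 + 40 = 52400.

52400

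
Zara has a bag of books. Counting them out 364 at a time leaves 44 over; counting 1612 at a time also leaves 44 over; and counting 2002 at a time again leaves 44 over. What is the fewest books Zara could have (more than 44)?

N − 44 must be a common multiple of 364, 1612, and 2002.
364 = 2^2 × 7 × 13
1612 = 2^2 × 13 × 31
2002 = 2 × 7 × 11 × 13
LCM(364, 1612, 2002) = 2^2 × 7 × 11 × 13 × 31 = 124124.
Smallest N > 44 is LCM + 44 = 124124 + 44 = 124168.

124168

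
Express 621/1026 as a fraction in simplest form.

23/38

621 = 3^3 × 23
1026 = 2 × 3^3 × 19
gcd(621, 1026) = 3^3 = 27.
Divide numerator and denominator by 27: 621/1026 = 23/38.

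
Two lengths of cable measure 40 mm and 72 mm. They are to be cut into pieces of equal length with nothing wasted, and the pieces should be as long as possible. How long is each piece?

Each piece length must divide every original length, so the longest possible is gcd(40, 72).
40 = 2^3 × 5
72 = 2^3 × 3^2
gcd(40, 72) = 2^3 = 8.

8 mm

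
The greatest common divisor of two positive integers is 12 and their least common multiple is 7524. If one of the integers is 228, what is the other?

396

For two integers, gcd × lcm = product, so the other is (12 × 7524) / 228 = 90288 / 228 = 396.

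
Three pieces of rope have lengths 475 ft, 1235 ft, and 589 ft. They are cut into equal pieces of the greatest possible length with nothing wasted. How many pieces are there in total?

Piece length = gcd(475, 1235, 589).
475 = 5^2 × 19
1235 = 5 × 13 × 19
589 = 19 × 31
gcd(475, 1235, 589) = 19.
Total pieces = 475/19 + 1235/19 + 589/19 = 25 + 65 + 31 = 121.

121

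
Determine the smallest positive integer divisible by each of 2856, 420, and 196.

2856 = 2^3 × 3 × 7 × 17
420 = 2^2 × 3 × 5 × 7
196 = 2^2 × 7^2
LCM(2856, 420, 196) = 2^3 × 3 × 5 × 7^2 × 17 = 99960.

99960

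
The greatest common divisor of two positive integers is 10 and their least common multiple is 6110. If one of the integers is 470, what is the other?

130

For two integers, gcd × lcm = product, so the other is (10 × 6110) / 470 = 61100 / 470 = 130.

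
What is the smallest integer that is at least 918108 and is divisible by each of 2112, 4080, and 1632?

The integer must be a common multiple of 2112, 4080, and 1632, so a multiple of their LCM.
2112 = 2^6 × 3 × 11
4080 = 2^4 × 3 × 5 × 17
1632 = 2^5 × 3 × 17
LCM(2112, 4080, 1632) = 2^6 × 3 × 5 × 11 × 17 = 179520.
Smallest multiple of 179520 that is ≥ 918108: ⌈918108/179520⌉ × 179520 = 6 × 179520 = 1077120.

1077120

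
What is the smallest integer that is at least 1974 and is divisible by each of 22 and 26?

2002

The integer must be a common multiple of 22 and 26, so a multiple of their LCM.
22 = 2 × 11
26 = 2 × 13
LCM(22, 26) = 2 × 11 × 13 = 286.
Smallest multiple of 286 that is ≥ 1974: ⌈1974/286⌉ × 286 = 7 × 286 = 2002.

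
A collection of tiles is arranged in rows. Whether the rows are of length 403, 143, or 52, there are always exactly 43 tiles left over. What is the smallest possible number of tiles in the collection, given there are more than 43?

17775

N − 43 must be a common multiple of 403, 143, and 52.
403 = 13 × 31
143 = 11 × 13
52 = 2^2 × 13
LCM(403, 143, 52) = 2^2 × 11 × 13 × 31 = 17732.
Smallest N > 43 is LCM + 43 = 17732 + 43 = 17775.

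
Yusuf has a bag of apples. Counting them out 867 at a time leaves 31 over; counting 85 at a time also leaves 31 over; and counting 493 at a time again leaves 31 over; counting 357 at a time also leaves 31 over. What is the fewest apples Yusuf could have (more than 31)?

N − 31 must be a common multiple of 867, 85, 493, and 357.
867 = 3 × 17^2
85 = 5 × 17
493 = 17 × 29
357 = 3 × 7 × 17
LCM(867, 85, 493, 357) = 3 × 5 × 7 × 17^2 × 29 = 880005.
Smallest N > 31 is LCM + 31 = 880005 + 31 = 880036.

880036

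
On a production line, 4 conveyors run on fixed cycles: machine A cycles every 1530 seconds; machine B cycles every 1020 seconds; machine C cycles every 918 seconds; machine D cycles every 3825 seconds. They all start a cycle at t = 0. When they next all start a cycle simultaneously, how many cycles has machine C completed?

The first common completion time is the LCM of the periods.
1530 = 2 × 3^2 × 5 × 17
1020 = 2^2 × 3 × 5 × 17
918 = 2 × 3^3 × 17
3825 = 3^2 × 5^2 × 17
LCM(1530, 1020, 918, 3825) = 2^2 × 3^3 × 5^2 × 17 = 45900.
Cycles for period 918: 45900 / 918 = 50.

50 cycles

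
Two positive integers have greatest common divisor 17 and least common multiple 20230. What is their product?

343910

For any two positive integers, gcd × lcm = product = 17 × 20230 = 343910.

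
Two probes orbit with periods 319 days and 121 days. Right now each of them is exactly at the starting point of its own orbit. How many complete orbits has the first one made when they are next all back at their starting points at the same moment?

11 orbits

All finish a whole number of cycles simultaneously at t = LCM of the periods.
319 = 11 × 29
121 = 11^2
LCM(319, 121) = 11^2 × 29 = 3509.
Orbits for period 319: 3509 / 319 = 11.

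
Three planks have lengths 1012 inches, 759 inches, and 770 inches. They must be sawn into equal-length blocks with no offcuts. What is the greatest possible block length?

This is the greatest common divisor of 1012, 759, and 770.
1012 = 2^2 × 11 × 23
759 = 3 × 11 × 23
770 = 2 × 5 × 7 × 11
gcd(1012, 759, 770) = 11.

11 inches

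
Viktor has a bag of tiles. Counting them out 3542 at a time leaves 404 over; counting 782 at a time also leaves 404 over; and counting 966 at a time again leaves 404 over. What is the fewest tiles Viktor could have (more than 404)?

N − 404 must be a common multiple of 3542, 782, and 966.
3542 = 2 × 7 × 11 × 23
782 = 2 × 17 × 23
966 = 2 × 3 × 7 × 23
LCM(3542, 782, 966) = 2 × 3 × 7 × 11 × 17 × 23 = 180642.
Smallest N > 404 is LCM + 404 = 180642 + 404 = 181046.

181046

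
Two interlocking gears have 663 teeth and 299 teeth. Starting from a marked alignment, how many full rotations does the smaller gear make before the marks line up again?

51 rotations

They are all back at their starting positions together after one LCM of the periods.
663 = 3 × 13 × 17
299 = 13 × 23
LCM(663, 299) = 3 × 13 × 17 × 23 = 15249.
Rotations for period 299: 15249 / 299 = 51.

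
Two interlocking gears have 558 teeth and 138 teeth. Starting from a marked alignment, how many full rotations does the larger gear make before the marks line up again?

23 rotations

They are all back at their starting positions together after one LCM of the periods.
558 = 2 × 3^2 × 31
138 = 2 × 3 × 23
LCM(558, 138) = 2 × 3^2 × 23 × 31 = 12834.
Rotations for period 558: 12834 / 558 = 23.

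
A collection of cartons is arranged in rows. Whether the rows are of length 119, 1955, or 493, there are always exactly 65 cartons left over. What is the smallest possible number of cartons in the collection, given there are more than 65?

N − 65 must be a common multiple of 119, 1955, and 493.
119 = 7 × 17
1955 = 5 × 17 × 23
493 = 17 × 29
LCM(119, 1955, 493) = 5 × 7 × 17 × 23 × 29 = 396865.
Smallest N > 65 is LCM + 65 = 396865 + 65 = 396930.

396930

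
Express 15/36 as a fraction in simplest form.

15 = 3 × 5
36 = 2^2 × 3^2
gcd(15, 36) = 3.
Divide numerator and denominator by 3: 15/36 = 5/12.

5/12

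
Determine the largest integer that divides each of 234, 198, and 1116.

18

234 = 2 × 3^2 × 13
198 = 2 × 3^2 × 11
1116 = 2^2 × 3^2 × 31
gcd(234, 198, 1116) = 2 × 3^2 = 18.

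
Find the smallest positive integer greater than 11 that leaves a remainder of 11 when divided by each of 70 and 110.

N − 11 must be a common multiple of 70 and 110.
70 = 2 × 5 × 7
110 = 2 × 5 × 11
LCM(70, 110) = 2 × 5 × 7 × 11 = 770.
Smallest N > 11 is LCM + 11 = 770 + 11 = 781.

781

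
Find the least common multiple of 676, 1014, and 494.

676 = 2^2 × 13^2
1014 = 2 × 3 × 13^2
494 = 2 × 13 × 19
LCM(676, 1014, 494) = 2^2 × 3 × 13^2 × 19 = 38532.

38532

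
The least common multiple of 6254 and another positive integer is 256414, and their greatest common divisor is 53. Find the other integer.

gcd × lcm = product of the two integers, so the other integer is (53 × 256414) / 6254 = 2173.

2173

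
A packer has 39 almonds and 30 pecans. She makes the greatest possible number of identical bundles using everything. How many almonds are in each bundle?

13

Number of bundles = gcd(39, 30).
39 = 3 × 13
30 = 2 × 3 × 5
gcd(39, 30) = 3.
almonds per bundle = 39 / 3 = 13.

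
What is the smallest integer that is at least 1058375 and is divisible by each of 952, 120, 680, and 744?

The integer must be a common multiple of 952, 120, 680, and 744, so a multiple of their LCM.
952 = 2^3 × 7 × 17
120 = 2^3 × 3 × 5
680 = 2^3 × 5 × 17
744 = 2^3 × 3 × 31
LCM(952, 120, 680, 744) = 2^3 × 3 × 5 × 7 × 17 × 31 = 442680.
Smallest multiple of 442680 that is ≥ 1058375: ⌈1058375/442680⌉ × 442680 = 3 × 442680 = 1328040.

1328040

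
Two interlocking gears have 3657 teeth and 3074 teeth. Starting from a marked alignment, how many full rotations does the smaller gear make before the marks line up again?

They are all back at their starting positions together after one LCM of the periods.
3657 = 3 × 23 × 53
3074 = 2 × 29 × 53
LCM(3657, 3074) = 2 × 3 × 23 × 29 × 53 = 212106.
Rotations for period 3074: 212106 / 3074 = 69.

69 rotations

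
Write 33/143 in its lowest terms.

3/13

33 = 3 × 11
143 = 11 × 13
gcd(33, 143) = 11.
Divide numerator and denominator by 11: 33/143 = 3/13.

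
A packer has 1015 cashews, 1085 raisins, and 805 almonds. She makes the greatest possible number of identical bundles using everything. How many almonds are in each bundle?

23

Number of bundles = gcd(1015, 1085, 805).
1015 = 5 × 7 × 29
1085 = 5 × 7 × 31
805 = 5 × 7 × 23
gcd(1015, 1085, 805) = 5 × 7 = 35.
almonds per bundle = 805 / 35 = 23.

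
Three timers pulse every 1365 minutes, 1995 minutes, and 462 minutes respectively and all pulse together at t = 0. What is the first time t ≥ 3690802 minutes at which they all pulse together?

Joint pulses occur at multiples of LCM(1365, 1995, 462).
1365 = 3 × 5 × 7 × 13
1995 = 3 × 5 × 7 × 19
462 = 2 × 3 × 7 × 11
LCM(1365, 1995, 462) = 2 × 3 × 5 × 7 × 11 × 13 × 19 = 570570.
Smallest multiple of 570570 that is ≥ 3690802: ⌈3690802/570570⌉ × 570570 = 7 × 570570 = 3993990.

3993990 minutes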